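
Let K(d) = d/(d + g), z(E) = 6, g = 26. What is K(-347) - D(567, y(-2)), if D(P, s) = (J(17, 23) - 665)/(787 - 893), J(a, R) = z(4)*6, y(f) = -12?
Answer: -165127/34026 ≈ -4.8530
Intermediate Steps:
J(a, R) = 36 (J(a, R) = 6*6 = 36)
K(d) = d/(26 + d) (K(d) = d/(d + 26) = d/(26 + d))
D(P, s) = 629/106 (D(P, s) = (36 - 665)/(787 - 893) = -629/(-106) = -629*(-1/106) = 629/106)
K(-347) - D(567, y(-2)) = -347/(26 - 347) - 1*629/106 = -347/(-321) - 629/106 = -347*(-1/321) - 629/106 = 347/321 - 629/106 = -165127/34026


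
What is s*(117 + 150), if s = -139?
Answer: -37113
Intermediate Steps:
s*(117 + 150) = -139*(117 + 150) = -139*267 = -37113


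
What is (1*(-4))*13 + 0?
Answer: -52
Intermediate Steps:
(1*(-4))*13 + 0 = -4*13 + 0 = -52 + 0 = -52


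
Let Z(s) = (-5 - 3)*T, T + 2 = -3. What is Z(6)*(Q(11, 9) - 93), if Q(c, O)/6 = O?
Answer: -1560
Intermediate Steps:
T = -5 (T = -2 - 3 = -5)
Q(c, O) = 6*O
Z(s) = 40 (Z(s) = (-5 - 3)*(-5) = -8*(-5) = 40)
Z(6)*(Q(11, 9) - 93) = 40*(6*9 - 93) = 40*(54 - 93) = 40*(-39) = -1560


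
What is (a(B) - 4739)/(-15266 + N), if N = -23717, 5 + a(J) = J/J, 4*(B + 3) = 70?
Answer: 4743/38983 ≈ 0.12167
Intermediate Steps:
B = 29/2 (B = -3 + (1/4)*70 = -3 + 35/2 = 29/2 ≈ 14.500)
a(J) = -4 (a(J) = -5 + J/J = -5 + 1 = -4)
(a(B) - 4739)/(-15266 + N) = (-4 - 4739)/(-15266 - 23717) = -4743/(-38983) = -4743*(-1/38983) = 4743/38983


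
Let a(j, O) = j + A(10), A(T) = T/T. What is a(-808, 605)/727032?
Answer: -269/242344 ≈ -0.0011100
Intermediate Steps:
A(T) = 1
a(j, O) = 1 + j (a(j, O) = j + 1 = 1 + j)
a(-808, 605)/727032 = (1 - 808)/727032 = -807*1/727032 = -269/242344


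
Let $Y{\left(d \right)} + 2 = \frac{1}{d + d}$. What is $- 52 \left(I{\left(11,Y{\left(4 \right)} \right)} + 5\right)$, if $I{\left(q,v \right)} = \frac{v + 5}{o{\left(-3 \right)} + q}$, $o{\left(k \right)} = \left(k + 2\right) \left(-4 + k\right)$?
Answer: $- \frac{9685}{36} \approx -269.03$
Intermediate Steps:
$Y{\left(d \right)} = -2 + \frac{1}{2 d}$ ($Y{\left(d \right)} = -2 + \frac{1}{d + d} = -2 + \frac{1}{2 d}$)
$o{\left(k \right)} = \left(-4 + k\right) \left(2 + k\right)$ ($o{\left(k \right)} = \left(2 + k\right) \left(-4 + k\right) = \left(-4 + k\right) \left(2 + k\right)$)
$I{\left(q,v \right)} = \frac{5 + v}{7 + q}$ ($I{\left(q,v \right)} = \frac{v + 5}{\left(-8 + \left(-3\right)^{2} - -6\right) + q} = \frac{5 + v}{\left(-8 + 9 + 6\right) + q} = \frac{5 + v}{7 + q}$)
$- 52 \left(I{\left(11,Y{\left(4 \right)} \right)} + 5\right) = - 52 \left(\frac{5 - \left(2 - \frac{1}{2 \cdot 4}\right)}{7 + 11} + 5\right) = - 52 \left(\frac{5 + \left(-2 + \frac{1}{2} \cdot \frac{1}{4}\right)}{18} + 5\right) = - 52 \left(\frac{5 + \left(-2 + \frac{1}{8}\right)}{18} + 5\right) = - 52 \left(\frac{5 - \frac{15}{8}}{18} + 5\right) = - 52 \left(\frac{1}{18} \cdot \frac{25}{8} + 5\right) = - 52 \left(\frac{25}{144} + 5\right) = \left(-52\right) \frac{745}{144} = - \frac{9685}{36}$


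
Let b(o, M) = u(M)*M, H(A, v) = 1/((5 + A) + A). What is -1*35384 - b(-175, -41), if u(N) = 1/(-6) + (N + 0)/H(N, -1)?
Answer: 564277/6 ≈ 94046.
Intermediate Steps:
H(A, v) = 1/(5 + 2*A)
u(N) = -⅙ + N*(5 + 2*N) (u(N) = 1/(-6) + (N + 0)/(1/(5 + 2*N)) = 1*(-⅙) + N*(5 + 2*N) = -⅙ + N*(5 + 2*N))
b(o, M) = M*(-⅙ + M*(5 + 2*M)) (b(o, M) = (-⅙ + M*(5 + 2*M))*M = M*(-⅙ + M*(5 + 2*M)))
-1*35384 - b(-175, -41) = -1*35384 - (-41)*(-1 + 6*(-41)*(5 + 2*(-41)))/6 = -35384 - (-41)*(-1 + 6*(-41)*(5 - 82))/6 = -35384 - (-41)*(-1 + 6*(-41)*(-77))/6 = -35384 - (-41)*(-1 + 18942)/6 = -35384 - (-41)*18941/6 = -35384 - 1*(-776581/6) = -35384 + 776581/6 = 564277/6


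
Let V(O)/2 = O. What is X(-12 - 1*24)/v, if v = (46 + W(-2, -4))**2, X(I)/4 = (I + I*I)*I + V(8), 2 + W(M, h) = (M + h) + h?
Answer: -45344/289 ≈ -156.90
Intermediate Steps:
W(M, h) = -2 + M + 2*h (W(M, h) = -2 + ((M + h) + h) = -2 + (M + 2*h) = -2 + M + 2*h)
V(O) = 2*O
X(I) = 64 + 4*I*(I + I**2) (X(I) = 4*((I + I*I)*I + 2*8) = 4*((I + I**2)*I + 16) = 4*(I*(I + I**2) + 16) = 4*(16 + I*(I + I**2)) = 64 + 4*I*(I + I**2))
v = 1156 (v = (46 + (-2 - 2 + 2*(-4)))**2 = (46 + (-2 - 2 - 8))**2 = (46 - 12)**2 = 34**2 = 1156)
X(-12 - 1*24)/v = (64 + 4*(-12 - 1*24)**2 + 4*(-12 - 1*24)**3)/1156 = (64 + 4*(-12 - 24)**2 + 4*(-12 - 24)**3)*(1/1156) = (64 + 4*(-36)**2 + 4*(-36)**3)*(1/1156) = (64 + 4*1296 + 4*(-46656))*(1/1156) = (64 + 5184 - 186624)*(1/1156) = -181376*1/1156 = -45344/289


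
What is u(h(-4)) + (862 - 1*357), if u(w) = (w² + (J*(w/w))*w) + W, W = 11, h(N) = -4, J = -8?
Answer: 564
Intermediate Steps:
u(w) = 11 + w² - 8*w (u(w) = (w² + (-8*w/w)*w) + 11 = (w² + (-8*1)*w) + 11 = (w² - 8*w) + 11 = 11 + w² - 8*w)
u(h(-4)) + (862 - 1*357) = (11 + (-4)² - 8*(-4)) + (862 - 1*357) = (11 + 16 + 32) + (862 - 357) = 59 + 505 = 564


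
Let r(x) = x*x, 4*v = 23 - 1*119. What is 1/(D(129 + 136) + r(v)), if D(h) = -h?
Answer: 1/311 ≈ 0.0032154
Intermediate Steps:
v = -24 (v = (23 - 1*119)/4 = (23 - 119)/4 = (¼)*(-96) = -24)
r(x) = x²
1/(D(129 + 136) + r(v)) = 1/(-(129 + 136) + (-24)²) = 1/(-1*265 + 576) = 1/(-265 + 576) = 1/311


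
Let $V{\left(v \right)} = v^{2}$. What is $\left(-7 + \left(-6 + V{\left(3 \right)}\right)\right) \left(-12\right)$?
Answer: $48$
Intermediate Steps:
$\left(-7 + \left(-6 + V{\left(3 \right)}\right)\right) \left(-12\right) = \left(-7 - \left(6 - 3^{2}\right)\right) \left(-12\right) = \left(-7 + \left(-6 + 9\right)\right) \left(-12\right) = \left(-7 + 3\right) \left(-12\right) = \left(-4\right) \left(-12\right) = 48$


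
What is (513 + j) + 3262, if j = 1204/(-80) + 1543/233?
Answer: 17552227/4660 ≈ 3766.6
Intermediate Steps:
j = -39273/4660 (j = 1204*(-1/80) + 1543*(1/233) = -301/20 + 1543/233 = -39273/4660 ≈ -8.4277)
(513 + j) + 3262 = (513 - 39273/4660) + 3262 = 2351307/4660 + 3262 = 17552227/4660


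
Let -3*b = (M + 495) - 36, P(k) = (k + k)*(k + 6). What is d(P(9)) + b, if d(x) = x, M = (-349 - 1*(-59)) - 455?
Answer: 1096/3 ≈ 365.33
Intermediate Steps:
M = -745 (M = (-349 + 59) - 455 = -290 - 455 = -745)
P(k) = 2*k*(6 + k) (P(k) = (2*k)*(6 + k) = 2*k*(6 + k))
b = 286/3 (b = -((-745 + 495) - 36)/3 = -(-250 - 36)/3 = -⅓*(-286) = 286/3 ≈ 95.333)
d(P(9)) + b = 2*9*(6 + 9) + 286/3 = 2*9*15 + 286/3 = 270 + 286/3 = 1096/3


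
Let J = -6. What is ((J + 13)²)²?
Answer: 2401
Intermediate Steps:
((J + 13)²)² = ((-6 + 13)²)² = (7²)² = 49² = 2401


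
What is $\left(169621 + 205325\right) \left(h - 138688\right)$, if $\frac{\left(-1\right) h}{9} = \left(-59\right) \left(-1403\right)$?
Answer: $-331332656226$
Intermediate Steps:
$h = -744993$ ($h = - 9 \left(\left(-59\right) \left(-1403\right)\right) = \left(-9\right) 82777 = -744993$)
$\left(169621 + 205325\right) \left(h - 138688\right) = \left(169621 + 205325\right) \left(-744993 - 138688\right) = 374946 \left(-883681\right) = -331332656226$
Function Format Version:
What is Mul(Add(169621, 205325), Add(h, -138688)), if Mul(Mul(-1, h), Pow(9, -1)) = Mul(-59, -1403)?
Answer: -331332656226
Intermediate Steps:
h = -744993 (h = Mul(-9, Mul(-59, -1403)) = Mul(-9, 82777) = -744993)
Mul(Add(169621, 205325), Add(h, -138688)) = Mul(Add(169621, 205325), Add(-744993, -138688)) = Mul(374946, -883681) = -331332656226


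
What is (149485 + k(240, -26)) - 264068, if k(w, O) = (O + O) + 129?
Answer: -114506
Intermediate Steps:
k(w, O) = 129 + 2*O (k(w, O) = 2*O + 129 = 129 + 2*O)
(149485 + k(240, -26)) - 264068 = (149485 + (129 + 2*(-26))) - 264068 = (149485 + (129 - 52)) - 264068 = (149485 + 77) - 264068 = 149562 - 264068 = -114506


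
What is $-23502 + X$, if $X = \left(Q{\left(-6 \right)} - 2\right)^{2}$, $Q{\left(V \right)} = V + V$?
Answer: $-23306$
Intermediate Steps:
$Q{\left(V \right)} = 2 V$
$X = 196$ ($X = \left(2 \left(-6\right) - 2\right)^{2} = \left(-12 - 2\right)^{2} = \left(-14\right)^{2} = 196$)
$-23502 + X = -23502 + 196 = -23306$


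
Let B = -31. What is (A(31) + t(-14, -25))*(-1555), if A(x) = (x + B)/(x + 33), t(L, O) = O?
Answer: 38875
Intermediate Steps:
A(x) = (-31 + x)/(33 + x) (A(x) = (x - 31)/(x + 33) = (-31 + x)/(33 + x))
(A(31) + t(-14, -25))*(-1555) = ((-31 + 31)/(33 + 31) - 25)*(-1555) = (0/64 - 25)*(-1555) = ((1/64)*0 - 25)*(-1555) = (0 - 25)*(-1555) = -25*(-1555) = 38875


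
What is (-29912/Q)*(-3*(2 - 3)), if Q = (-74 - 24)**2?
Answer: -22434/2401 ≈ -9.3436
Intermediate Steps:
Q = 9604 (Q = (-98)**2 = 9604)
(-29912/Q)*(-3*(2 - 3)) = (-29912/9604)*(-3*(2 - 3)) = (-29912*1/9604)*(-3*(-1)) = -7478/2401*3 = -22434/2401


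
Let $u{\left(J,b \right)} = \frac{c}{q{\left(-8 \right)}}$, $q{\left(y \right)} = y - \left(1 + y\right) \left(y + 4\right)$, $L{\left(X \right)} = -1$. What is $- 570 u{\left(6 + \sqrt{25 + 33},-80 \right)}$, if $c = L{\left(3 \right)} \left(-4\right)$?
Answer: $\frac{190}{3} \approx 63.333$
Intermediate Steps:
$q{\left(y \right)} = y - \left(1 + y\right) \left(4 + y\right)$
$c = 4$ ($c = \left(-1\right) \left(-4\right) = 4$)
$u{\left(J,b \right)} = - \frac{1}{9}$ ($u{\left(J,b \right)} = \frac{4}{-4 - \left(-8\right)^{2} - -32} = \frac{4}{-4 - 64 + 32} = \frac{4}{-36} = 4 \left(- \frac{1}{36}\right) = - \frac{1}{9}$)
$- 570 u{\left(6 + \sqrt{25 + 33},-80 \right)} = \left(-570\right) \left(- \frac{1}{9}\right) = \frac{190}{3}$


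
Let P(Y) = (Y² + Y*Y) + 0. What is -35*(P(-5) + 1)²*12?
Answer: -1092420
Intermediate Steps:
P(Y) = 2*Y² (P(Y) = (Y² + Y²) + 0 = 2*Y² + 0 = 2*Y²)
-35*(P(-5) + 1)²*12 = -35*(2*(-5)² + 1)²*12 = -35*(2*25 + 1)²*12 = -35*(50 + 1)²*12 = -35*51²*12 = -35*2601*12 = -91035*12 = -1092420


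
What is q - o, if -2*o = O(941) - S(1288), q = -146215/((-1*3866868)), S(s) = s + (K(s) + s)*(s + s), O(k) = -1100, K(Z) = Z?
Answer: -12834451828961/3866868 ≈ -3.3191e+6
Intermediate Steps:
S(s) = s + 4*s² (S(s) = s + (s + s)*(s + s) = s + (2*s)*(2*s) = s + 4*s²)
q = 146215/3866868 (q = -146215/(-3866868) = -146215*(-1/3866868) = 146215/3866868 ≈ 0.037812)
o = 3319082 (o = -(-1100 - 1288*(1 + 4*1288))/2 = -(-1100 - 1288*(1 + 5152))/2 = -(-1100 - 1288*5153)/2 = -(-1100 - 1*6637064)/2 = -(-1100 - 6637064)/2 = -½*(-6638164) = 3319082)
q - o = 146215/3866868 - 1*3319082 = 146215/3866868 - 3319082 = -12834451828961/3866868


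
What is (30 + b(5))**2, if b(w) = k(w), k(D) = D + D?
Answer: 1600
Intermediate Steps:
k(D) = 2*D
b(w) = 2*w
(30 + b(5))**2 = (30 + 2*5)**2 = (30 + 10)**2 = 40**2 = 1600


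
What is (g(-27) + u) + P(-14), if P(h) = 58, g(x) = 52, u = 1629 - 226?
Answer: 1513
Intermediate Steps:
u = 1403
(g(-27) + u) + P(-14) = (52 + 1403) + 58 = 1455 + 58 = 1513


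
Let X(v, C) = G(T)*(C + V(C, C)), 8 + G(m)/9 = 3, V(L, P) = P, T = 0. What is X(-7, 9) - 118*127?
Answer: -15796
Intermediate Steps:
G(m) = -45 (G(m) = -72 + 9*3 = -72 + 27 = -45)
X(v, C) = -90*C (X(v, C) = -45*(C + C) = -90*C)
X(-7, 9) - 118*127 = -90*9 - 118*127 = -810 - 14986 = -15796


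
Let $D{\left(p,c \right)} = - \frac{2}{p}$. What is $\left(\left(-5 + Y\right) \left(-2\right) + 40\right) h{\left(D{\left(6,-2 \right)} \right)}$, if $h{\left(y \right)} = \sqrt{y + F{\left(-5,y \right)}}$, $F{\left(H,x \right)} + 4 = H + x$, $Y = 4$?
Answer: $14 i \sqrt{87} \approx 130.58 i$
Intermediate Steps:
$F{\left(H,x \right)} = -4 + H + x$ ($F{\left(H,x \right)} = -4 + \left(H + x\right) = -4 + H + x$)
$h{\left(y \right)} = \sqrt{-9 + 2 y}$ ($h{\left(y \right)} = \sqrt{y - \left(9 - y\right)} = \sqrt{y + \left(-9 + y\right)} = \sqrt{-9 + 2 y}$)
$\left(\left(-5 + Y\right) \left(-2\right) + 40\right) h{\left(D{\left(6,-2 \right)} \right)} = \left(\left(-5 + 4\right) \left(-2\right) + 40\right) \sqrt{-9 + 2 \left(- \frac{2}{6}\right)} = \left(\left(-1\right) \left(-2\right) + 40\right) \sqrt{-9 + 2 \left(\left(-2\right) \frac{1}{6}\right)} = \left(2 + 40\right) \sqrt{-9 + 2 \left(- \frac{1}{3}\right)} = 42 \sqrt{-9 - \frac{2}{3}} = 42 \sqrt{- \frac{29}{3}} = 42 \frac{i \sqrt{87}}{3} = 14 i \sqrt{87}$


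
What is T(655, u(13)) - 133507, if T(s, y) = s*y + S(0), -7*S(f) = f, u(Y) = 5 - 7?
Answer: -134817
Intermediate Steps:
u(Y) = -2
S(f) = -f/7
T(s, y) = s*y (T(s, y) = s*y - ⅐*0 = s*y + 0 = s*y)
T(655, u(13)) - 133507 = 655*(-2) - 133507 = -1310 - 133507 = -134817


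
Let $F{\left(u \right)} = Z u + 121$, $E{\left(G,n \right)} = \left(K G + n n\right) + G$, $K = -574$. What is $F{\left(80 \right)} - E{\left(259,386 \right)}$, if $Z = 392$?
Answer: $30892$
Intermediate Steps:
$E{\left(G,n \right)} = n^{2} - 573 G$ ($E{\left(G,n \right)} = \left(- 574 G + n n\right) + G = \left(- 574 G + n^{2}\right) + G = \left(n^{2} - 574 G\right) + G = n^{2} - 573 G$)
$F{\left(u \right)} = 121 + 392 u$ ($F{\left(u \right)} = 392 u + 121 = 121 + 392 u$)
$F{\left(80 \right)} - E{\left(259,386 \right)} = \left(121 + 392 \cdot 80\right) - \left(386^{2} - 148407\right) = \left(121 + 31360\right) - \left(148996 - 148407\right) = 31481 - 589 = 30892$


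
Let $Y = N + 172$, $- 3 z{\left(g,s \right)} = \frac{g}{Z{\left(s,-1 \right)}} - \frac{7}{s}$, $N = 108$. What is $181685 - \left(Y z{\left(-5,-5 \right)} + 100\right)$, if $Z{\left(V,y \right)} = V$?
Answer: $181809$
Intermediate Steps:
$z{\left(g,s \right)} = \frac{7}{3 s} - \frac{g}{3 s}$ ($z{\left(g,s \right)} = - \frac{\frac{g}{s} - \frac{7}{s}}{3} = - \frac{- \frac{7}{s} + \frac{g}{s}}{3} = \frac{7}{3 s} - \frac{g}{3 s}$)
$Y = 280$ ($Y = 108 + 172 = 280$)
$181685 - \left(Y z{\left(-5,-5 \right)} + 100\right) = 181685 - \left(280 \frac{7 - -5}{3 \left(-5\right)} + 100\right) = 181685 - \left(280 \cdot \frac{1}{3} \left(- \frac{1}{5}\right) \left(7 + 5\right) + 100\right) = 181685 - \left(280 \cdot \frac{1}{3} \left(- \frac{1}{5}\right) 12 + 100\right) = 181685 - \left(280 \left(- \frac{4}{5}\right) + 100\right) = 181685 - \left(-224 + 100\right) = 181685 - -124 = 181685 + 124 = 181809$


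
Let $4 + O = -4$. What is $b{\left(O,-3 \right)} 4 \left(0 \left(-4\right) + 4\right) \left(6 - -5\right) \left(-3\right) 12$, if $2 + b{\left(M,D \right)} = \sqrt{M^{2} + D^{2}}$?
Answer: $12672 - 6336 \sqrt{73} \approx -41463.0$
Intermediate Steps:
$O = -8$ ($O = -4 - 4 = -8$)
$b{\left(M,D \right)} = -2 + \sqrt{D^{2} + M^{2}}$ ($b{\left(M,D \right)} = -2 + \sqrt{M^{2} + D^{2}} = -2 + \sqrt{D^{2} + M^{2}}$)
$b{\left(O,-3 \right)} 4 \left(0 \left(-4\right) + 4\right) \left(6 - -5\right) \left(-3\right) 12 = \left(-2 + \sqrt{\left(-3\right)^{2} + \left(-8\right)^{2}}\right) 4 \left(0 \left(-4\right) + 4\right) \left(6 - -5\right) \left(-3\right) 12 = \left(-2 + \sqrt{9 + 64}\right) 4 \left(0 + 4\right) \left(6 + 5\right) \left(-3\right) 12 = \left(-2 + \sqrt{73}\right) 4 \cdot 4 \cdot 11 \left(-3\right) 12 = \left(-8 + 4 \sqrt{73}\right) 4 \left(-33\right) 12 = \left(-32 + 16 \sqrt{73}\right) \left(-33\right) 12 = \left(1056 - 528 \sqrt{73}\right) 12 = 12672 - 6336 \sqrt{73}$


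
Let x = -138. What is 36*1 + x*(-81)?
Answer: 11214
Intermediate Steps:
36*1 + x*(-81) = 36*1 - 138*(-81) = 36 + 11178 = 11214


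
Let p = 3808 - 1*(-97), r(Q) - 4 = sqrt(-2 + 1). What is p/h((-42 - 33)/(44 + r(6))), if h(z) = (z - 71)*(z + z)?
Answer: 417999791/24272660 + 26687551*I/72817980 ≈ 17.221 + 0.3665*I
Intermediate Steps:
r(Q) = 4 + I (r(Q) = 4 + sqrt(-2 + 1) = 4 + sqrt(-1) = 4 + I)
p = 3905 (p = 3808 + 97 = 3905)
h(z) = 2*z*(-71 + z) (h(z) = (-71 + z)*(2*z) = 2*z*(-71 + z))
p/h((-42 - 33)/(44 + r(6))) = 3905/((2*((-42 - 33)/(44 + (4 + I)))*(-71 + (-42 - 33)/(44 + (4 + I))))) = 3905/((2*(-75*(48 - I)/2305)*(-71 - 75*(48 - I)/2305))) = 3905/((2*(-15*(48 - I)/461)*(-71 - 15*(48 - I)/461))) = 3905/((-30*(-71 - 15*(48 - I)/461)*(48 - I)/461)) = 3905*(-(48 + I)/(150*(-71 - 15*(48 - I)/461))) = -781*(48 + I)/(30*(-71 - 15*(48 - I)/461))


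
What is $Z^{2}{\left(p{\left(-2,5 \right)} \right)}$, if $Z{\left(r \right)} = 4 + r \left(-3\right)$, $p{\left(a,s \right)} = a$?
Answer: $100$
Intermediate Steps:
$Z{\left(r \right)} = 4 - 3 r$
$Z^{2}{\left(p{\left(-2,5 \right)} \right)} = \left(4 - -6\right)^{2} = \left(4 + 6\right)^{2} = 10^{2} = 100$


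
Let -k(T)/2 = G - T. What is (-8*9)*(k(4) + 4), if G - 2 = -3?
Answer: -1008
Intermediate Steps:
G = -1 (G = 2 - 3 = -1)
k(T) = 2 + 2*T (k(T) = -2*(-1 - T) = 2 + 2*T)
(-8*9)*(k(4) + 4) = (-8*9)*((2 + 2*4) + 4) = -72*((2 + 8) + 4) = -72*(10 + 4) = -72*14 = -1008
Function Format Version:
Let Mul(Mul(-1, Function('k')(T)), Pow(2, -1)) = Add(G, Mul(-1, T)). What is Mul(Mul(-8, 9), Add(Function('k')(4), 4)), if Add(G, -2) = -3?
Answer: -1008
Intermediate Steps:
G = -1 (G = Add(2, -3) = -1)
Function('k')(T) = Add(2, Mul(2, T)) (Function('k')(T) = Mul(-2, Add(-1, Mul(-1, T))) = Add(2, Mul(2, T)))
Mul(Mul(-8, 9), Add(Function('k')(4), 4)) = Mul(Mul(-8, 9), Add(Add(2, Mul(2, 4)), 4)) = Mul(-72, Add(Add(2, 8), 4)) = Mul(-72, Add(10, 4)) = Mul(-72, 14) = -1008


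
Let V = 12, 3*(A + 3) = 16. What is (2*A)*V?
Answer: 56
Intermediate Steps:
A = 7/3 (A = -3 + (⅓)*16 = -3 + 16/3 = 7/3 ≈ 2.3333)
(2*A)*V = (2*(7/3))*12 = (14/3)*12 = 56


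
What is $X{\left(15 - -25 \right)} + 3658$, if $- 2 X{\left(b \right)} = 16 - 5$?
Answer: $\frac{7305}{2} \approx 3652.5$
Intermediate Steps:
$X{\left(b \right)} = - \frac{11}{2}$ ($X{\left(b \right)} = - \frac{16 - 5}{2} = \left(- \frac{1}{2}\right) 11 = - \frac{11}{2}$)
$X{\left(15 - -25 \right)} + 3658 = - \frac{11}{2} + 3658 = \frac{7305}{2}$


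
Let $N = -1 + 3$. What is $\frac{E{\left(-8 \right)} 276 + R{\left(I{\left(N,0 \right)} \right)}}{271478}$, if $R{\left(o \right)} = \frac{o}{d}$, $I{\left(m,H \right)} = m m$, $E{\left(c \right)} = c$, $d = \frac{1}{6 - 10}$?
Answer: $- \frac{1112}{135739} \approx -0.0081922$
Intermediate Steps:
$d = - \frac{1}{4}$ ($d = \frac{1}{-4} = - \frac{1}{4} \approx -0.25$)
$N = 2$
$I{\left(m,H \right)} = m^{2}$
$R{\left(o \right)} = - 4 o$ ($R{\left(o \right)} = \frac{o}{- \frac{1}{4}} = o \left(-4\right) = - 4 o$)
$\frac{E{\left(-8 \right)} 276 + R{\left(I{\left(N,0 \right)} \right)}}{271478} = \frac{\left(-8\right) 276 - 4 \cdot 2^{2}}{271478} = \left(-2208 - 16\right) \frac{1}{271478} = \left(-2224\right) \frac{1}{271478} = - \frac{1112}{135739}$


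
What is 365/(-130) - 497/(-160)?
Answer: 621/2080 ≈ 0.29856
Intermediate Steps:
365/(-130) - 497/(-160) = 365*(-1/130) - 497*(-1/160) = -73/26 + 497/160 = 621/2080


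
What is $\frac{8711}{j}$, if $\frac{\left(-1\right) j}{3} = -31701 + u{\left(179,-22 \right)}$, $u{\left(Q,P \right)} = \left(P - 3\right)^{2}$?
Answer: $\frac{8711}{93228} \approx 0.093438$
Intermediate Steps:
$u{\left(Q,P \right)} = \left(-3 + P\right)^{2}$
$j = 93228$ ($j = - 3 \left(-31701 + \left(-3 - 22\right)^{2}\right) = - 3 \left(-31701 + \left(-25\right)^{2}\right) = - 3 \left(-31701 + 625\right) = \left(-3\right) \left(-31076\right) = 93228$)
$\frac{8711}{j} = \frac{8711}{93228}$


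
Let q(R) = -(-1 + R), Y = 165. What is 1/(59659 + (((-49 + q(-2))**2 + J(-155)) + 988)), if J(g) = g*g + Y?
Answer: 1/86953 ≈ 1.1500e-5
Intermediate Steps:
q(R) = 1 - R
J(g) = 165 + g**2 (J(g) = g*g + 165 = g**2 + 165 = 165 + g**2)
1/(59659 + (((-49 + q(-2))**2 + J(-155)) + 988)) = 1/(59659 + (((-49 + (1 - 1*(-2)))**2 + (165 + (-155)**2)) + 988)) = 1/(59659 + (((-49 + (1 + 2))**2 + (165 + 24025)) + 988)) = 1/(59659 + (((-49 + 3)**2 + 24190) + 988)) = 1/(59659 + (((-46)**2 + 24190) + 988)) = 1/(59659 + ((2116 + 24190) + 988)) = 1/(59659 + (26306 + 988)) = 1/(59659 + 27294) = 1/86953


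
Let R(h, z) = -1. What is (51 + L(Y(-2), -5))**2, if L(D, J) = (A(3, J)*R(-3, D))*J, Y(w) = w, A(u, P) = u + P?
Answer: 1681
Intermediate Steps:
A(u, P) = P + u
L(D, J) = J*(-3 - J) (L(D, J) = ((J + 3)*(-1))*J = ((3 + J)*(-1))*J = (-3 - J)*J = J*(-3 - J))
(51 + L(Y(-2), -5))**2 = (51 - 1*(-5)*(3 - 5))**2 = (51 - 1*(-5)*(-2))**2 = (51 - 10)**2 = 41**2 = 1681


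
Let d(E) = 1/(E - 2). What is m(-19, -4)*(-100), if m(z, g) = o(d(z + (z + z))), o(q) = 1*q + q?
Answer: 200/59 ≈ 3.3898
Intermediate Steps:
d(E) = 1/(-2 + E)
o(q) = 2*q (o(q) = q + q = 2*q)
m(z, g) = 2/(-2 + 3*z) (m(z, g) = 2/(-2 + (z + (z + z))) = 2/(-2 + (z + 2*z)) = 2/(-2 + 3*z))
m(-19, -4)*(-100) = (2/(-2 + 3*(-19)))*(-100) = (2/(-2 - 57))*(-100) = (2/(-59))*(-100) = (2*(-1/59))*(-100) = -2/59*(-100) = 200/59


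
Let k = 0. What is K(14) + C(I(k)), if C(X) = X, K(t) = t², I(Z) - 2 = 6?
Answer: 204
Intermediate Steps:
I(Z) = 8 (I(Z) = 2 + 6 = 8)
K(14) + C(I(k)) = 14² + 8 = 196 + 8 = 204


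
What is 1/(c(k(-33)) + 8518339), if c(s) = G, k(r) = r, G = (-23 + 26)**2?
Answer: 1/8518348 ≈ 1.1739e-7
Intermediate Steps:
G = 9 (G = 3**2 = 9)
c(s) = 9
1/(c(k(-33)) + 8518339) = 1/(9 + 8518339) = 1/8518348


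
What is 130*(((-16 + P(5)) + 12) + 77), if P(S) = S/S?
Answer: 9620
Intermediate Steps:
P(S) = 1
130*(((-16 + P(5)) + 12) + 77) = 130*(((-16 + 1) + 12) + 77) = 130*((-15 + 12) + 77) = 130*(-3 + 77) = 130*74 = 9620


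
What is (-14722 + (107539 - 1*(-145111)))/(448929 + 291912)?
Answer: 237928/740841 ≈ 0.32116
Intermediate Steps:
(-14722 + (107539 - 1*(-145111)))/(448929 + 291912) = (-14722 + (107539 + 145111))/740841 = (-14722 + 252650)*(1/740841) = 237928*(1/740841) = 237928/740841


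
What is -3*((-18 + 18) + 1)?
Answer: -3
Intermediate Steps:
-3*((-18 + 18) + 1) = -3*(0 + 1) = -3*1 = -3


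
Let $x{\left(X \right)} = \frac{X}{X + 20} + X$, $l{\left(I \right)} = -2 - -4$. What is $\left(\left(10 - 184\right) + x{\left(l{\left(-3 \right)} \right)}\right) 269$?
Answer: $- \frac{508679}{11} \approx -46244.0$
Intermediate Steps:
$l{\left(I \right)} = 2$ ($l{\left(I \right)} = -2 + 4 = 2$)
$x{\left(X \right)} = X + \frac{X}{20 + X}$ ($x{\left(X \right)} = \frac{X}{20 + X} + X = X + \frac{X}{20 + X}$)
$\left(\left(10 - 184\right) + x{\left(l{\left(-3 \right)} \right)}\right) 269 = \left(\left(10 - 184\right) + \frac{2 \left(21 + 2\right)}{20 + 2}\right) 269 = \left(\left(10 - 184\right) + 2 \cdot \frac{1}{22} \cdot 23\right) 269 = \left(-174 + 2 \cdot \frac{1}{22} \cdot 23\right) 269 = \left(-174 + \frac{23}{11}\right) 269 = \left(- \frac{1891}{11}\right) 269 = - \frac{508679}{11}$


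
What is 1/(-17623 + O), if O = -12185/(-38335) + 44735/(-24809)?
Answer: -190210603/3352363980381 ≈ -5.6739e-5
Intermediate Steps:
O = -282523712/190210603 (O = -12185*(-1/38335) + 44735*(-1/24809) = 2437/7667 - 44735/24809 = -282523712/190210603 ≈ -1.4853)
1/(-17623 + O) = 1/(-17623 - 282523712/190210603) = 1/(-3352363980381/190210603) = -190210603/3352363980381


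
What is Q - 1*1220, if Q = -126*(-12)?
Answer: 292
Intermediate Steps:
Q = 1512
Q - 1*1220 = 1512 - 1*1220 = 1512 - 1220 = 292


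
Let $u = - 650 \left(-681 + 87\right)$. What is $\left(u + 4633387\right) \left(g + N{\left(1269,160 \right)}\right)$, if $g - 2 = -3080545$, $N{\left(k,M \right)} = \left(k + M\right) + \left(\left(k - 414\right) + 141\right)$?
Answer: $-15450573285466$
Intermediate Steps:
$N{\left(k,M \right)} = -273 + M + 2 k$ ($N{\left(k,M \right)} = \left(M + k\right) + \left(\left(-414 + k\right) + 141\right) = \left(M + k\right) + \left(-273 + k\right) = -273 + M + 2 k$)
$g = -3080543$ ($g = 2 - 3080545 = -3080543$)
$u = 386100$ ($u = \left(-650\right) \left(-594\right) = 386100$)
$\left(u + 4633387\right) \left(g + N{\left(1269,160 \right)}\right) = \left(386100 + 4633387\right) \left(-3080543 + \left(-273 + 160 + 2 \cdot 1269\right)\right) = 5019487 \left(-3080543 + \left(-273 + 160 + 2538\right)\right) = 5019487 \left(-3080543 + 2425\right) = 5019487 \left(-3078118\right) = -15450573285466$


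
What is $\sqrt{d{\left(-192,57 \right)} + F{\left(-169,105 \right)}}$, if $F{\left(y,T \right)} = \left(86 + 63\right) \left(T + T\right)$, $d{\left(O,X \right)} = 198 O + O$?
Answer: $i \sqrt{6918} \approx 83.175 i$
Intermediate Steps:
$d{\left(O,X \right)} = 199 O$
$F{\left(y,T \right)} = 298 T$ ($F{\left(y,T \right)} = 149 \cdot 2 T = 298 T$)
$\sqrt{d{\left(-192,57 \right)} + F{\left(-169,105 \right)}} = \sqrt{199 \left(-192\right) + 298 \cdot 105} = \sqrt{-38208 + 31290} = \sqrt{-6918} = i \sqrt{6918}$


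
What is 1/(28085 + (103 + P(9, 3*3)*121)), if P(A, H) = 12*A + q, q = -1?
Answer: 1/41135 ≈ 2.4310e-5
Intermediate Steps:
P(A, H) = -1 + 12*A (P(A, H) = 12*A - 1 = -1 + 12*A)
1/(28085 + (103 + P(9, 3*3)*121)) = 1/(28085 + (103 + (-1 + 12*9)*121)) = 1/(28085 + (103 + (-1 + 108)*121)) = 1/(28085 + (103 + 107*121)) = 1/(28085 + (103 + 12947)) = 1/(28085 + 13050) = 1/41135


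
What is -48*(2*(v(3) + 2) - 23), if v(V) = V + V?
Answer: 336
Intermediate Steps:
v(V) = 2*V
-48*(2*(v(3) + 2) - 23) = -48*(2*(2*3 + 2) - 23) = -48*(2*(6 + 2) - 23) = -48*(2*8 - 23) = -48*(16 - 23) = -48*(-7) = 336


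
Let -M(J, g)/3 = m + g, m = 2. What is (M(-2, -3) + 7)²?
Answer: 100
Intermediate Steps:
M(J, g) = -6 - 3*g (M(J, g) = -3*(2 + g) = -6 - 3*g)
(M(-2, -3) + 7)² = ((-6 - 3*(-3)) + 7)² = ((-6 + 9) + 7)² = (3 + 7)² = 10² = 100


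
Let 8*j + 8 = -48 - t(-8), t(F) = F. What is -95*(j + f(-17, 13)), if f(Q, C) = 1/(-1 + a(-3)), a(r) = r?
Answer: 2375/4 ≈ 593.75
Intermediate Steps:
f(Q, C) = -1/4 (f(Q, C) = 1/(-1 - 3) = 1/(-4) = -1/4)
j = -6 (j = -1 + (-48 - 1*(-8))/8 = -1 + (-48 + 8)/8 = -1 + (1/8)*(-40) = -1 - 5 = -6)
-95*(j + f(-17, 13)) = -95*(-6 - 1/4) = -95*(-25/4) = 2375/4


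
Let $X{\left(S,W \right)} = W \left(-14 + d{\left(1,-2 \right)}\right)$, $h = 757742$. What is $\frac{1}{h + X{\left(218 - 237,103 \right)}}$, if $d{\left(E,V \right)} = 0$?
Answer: $\frac{1}{756300} \approx 1.3222 \cdot 10^{-6}$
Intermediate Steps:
$X{\left(S,W \right)} = - 14 W$ ($X{\left(S,W \right)} = W \left(-14 + 0\right) = W \left(-14\right) = - 14 W$)
$\frac{1}{h + X{\left(218 - 237,103 \right)}} = \frac{1}{757742 - 1442} = \frac{1}{756300}$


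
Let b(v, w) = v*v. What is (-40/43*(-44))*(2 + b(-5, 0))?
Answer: 47520/43 ≈ 1105.1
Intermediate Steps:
b(v, w) = v²
(-40/43*(-44))*(2 + b(-5, 0)) = (-40/43*(-44))*(2 + (-5)²) = (-40*1/43*(-44))*(2 + 25) = -40/43*(-44)*27 = (1760/43)*27 = 47520/43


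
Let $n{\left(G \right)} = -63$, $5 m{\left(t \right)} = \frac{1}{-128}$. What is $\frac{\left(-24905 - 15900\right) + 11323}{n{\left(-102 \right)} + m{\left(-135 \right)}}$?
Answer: $\frac{18868480}{40321} \approx 467.96$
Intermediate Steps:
$m{\left(t \right)} = - \frac{1}{640}$ ($m{\left(t \right)} = \frac{1}{5 \left(-128\right)} = \frac{1}{5} \left(- \frac{1}{128}\right) = - \frac{1}{640}$)
$\frac{\left(-24905 - 15900\right) + 11323}{n{\left(-102 \right)} + m{\left(-135 \right)}} = \frac{\left(-24905 - 15900\right) + 11323}{-63 - \frac{1}{640}} = \frac{\left(-24905 - 15900\right) + 11323}{- \frac{40321}{640}} = \left(-40805 + 11323\right) \left(- \frac{640}{40321}\right) = \left(-29482\right) \left(- \frac{640}{40321}\right) = \frac{18868480}{40321}$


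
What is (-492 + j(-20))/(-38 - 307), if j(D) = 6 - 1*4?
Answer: 98/69 ≈ 1.4203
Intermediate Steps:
j(D) = 2 (j(D) = 6 - 4 = 2)
(-492 + j(-20))/(-38 - 307) = (-492 + 2)/(-38 - 307) = -490/(-345) = -490*(-1/345) = 98/69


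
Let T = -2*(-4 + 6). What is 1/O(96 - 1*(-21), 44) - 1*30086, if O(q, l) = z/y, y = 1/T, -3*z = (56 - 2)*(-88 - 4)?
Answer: -199289665/6624 ≈ -30086.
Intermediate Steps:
T = -4 (T = -2*2 = -4)
z = 1656 (z = -(56 - 2)*(-88 - 4)/3 = -18*(-92) = -⅓*(-4968) = 1656)
y = -¼ (y = 1/(-4) = -¼ ≈ -0.25000)
O(q, l) = -6624 (O(q, l) = 1656/(-¼) = 1656*(-4) = -6624)
1/O(96 - 1*(-21), 44) - 1*30086 = 1/(-6624) - 1*30086 = -1/6624 - 30086 = -199289665/6624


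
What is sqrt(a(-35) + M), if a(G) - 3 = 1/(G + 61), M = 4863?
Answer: sqrt(3289442)/26 ≈ 69.757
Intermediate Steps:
a(G) = 3 + 1/(61 + G) (a(G) = 3 + 1/(G + 61) = 3 + 1/(61 + G))
sqrt(a(-35) + M) = sqrt((184 + 3*(-35))/(61 - 35) + 4863) = sqrt((184 - 105)/26 + 4863) = sqrt((1/26)*79 + 4863) = sqrt(79/26 + 4863) = sqrt(126517/26) = sqrt(3289442)/26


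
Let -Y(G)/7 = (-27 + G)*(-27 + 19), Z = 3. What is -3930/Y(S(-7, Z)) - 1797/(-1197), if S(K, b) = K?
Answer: 193469/54264 ≈ 3.5653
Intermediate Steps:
Y(G) = -1512 + 56*G (Y(G) = -7*(-27 + G)*(-27 + 19) = -7*(-27 + G)*(-8) = -7*(216 - 8*G) = -1512 + 56*G)
-3930/Y(S(-7, Z)) - 1797/(-1197) = -3930/(-1512 + 56*(-7)) - 1797/(-1197) = -3930/(-1512 - 392) - 1797*(-1/1197) = -3930/(-1904) + 599/399 = -3930*(-1/1904) + 599/399 = 1965/952 + 599/399 = 193469/54264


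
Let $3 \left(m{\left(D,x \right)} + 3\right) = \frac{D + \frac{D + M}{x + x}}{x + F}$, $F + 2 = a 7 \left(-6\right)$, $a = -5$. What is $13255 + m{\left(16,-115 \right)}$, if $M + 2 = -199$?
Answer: $\frac{170076941}{12834} \approx 13252.0$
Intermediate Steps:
$M = -201$ ($M = -2 - 199 = -201$)
$F = 208$ ($F = -2 + \left(-5\right) 7 \left(-6\right) = -2 - -210 = -2 + 210 = 208$)
$m{\left(D,x \right)} = -3 + \frac{D + \frac{-201 + D}{2 x}}{3 \left(208 + x\right)}$ ($m{\left(D,x \right)} = -3 + \frac{\left(D + \frac{D - 201}{x + x}\right) \frac{1}{x + 208}}{3} = -3 + \frac{\left(D + \frac{-201 + D}{2 x}\right) \frac{1}{208 + x}}{3} = -3 + \frac{\frac{1}{208 + x} \left(D + \frac{-201 + D}{2 x}\right)}{3} = -3 + \frac{D + \frac{-201 + D}{2 x}}{3 \left(208 + x\right)}$)
$13255 + m{\left(16,-115 \right)} = 13255 + \frac{-201 + 16 - -430560 - 18 \left(-115\right)^{2} + 2 \cdot 16 \left(-115\right)}{6 \left(-115\right) \left(208 - 115\right)} = 13255 + \frac{1}{6} \left(- \frac{1}{115}\right) \frac{1}{93} \left(-201 + 16 + 430560 - 238050 - 3680\right) = 13255 + \frac{1}{6} \left(- \frac{1}{115}\right) \frac{1}{93} \cdot 188645 = 13255 - \frac{37729}{12834} = \frac{170076941}{12834}$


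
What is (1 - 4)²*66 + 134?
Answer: 728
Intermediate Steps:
(1 - 4)²*66 + 134 = (-3)²*66 + 134 = 9*66 + 134 = 594 + 134 = 728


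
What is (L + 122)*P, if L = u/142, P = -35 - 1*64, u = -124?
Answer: -851400/71 ≈ -11992.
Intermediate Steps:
P = -99 (P = -35 - 64 = -99)
L = -62/71 (L = -124/142 = -124*1/142 = -62/71 ≈ -0.87324)
(L + 122)*P = (-62/71 + 122)*(-99) = (8600/71)*(-99) = -851400/71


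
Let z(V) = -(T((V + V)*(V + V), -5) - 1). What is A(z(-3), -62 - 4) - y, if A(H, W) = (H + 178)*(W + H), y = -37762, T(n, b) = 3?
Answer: 25794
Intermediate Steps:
z(V) = -2 (z(V) = -(3 - 1) = -1*2 = -2)
A(H, W) = (178 + H)*(H + W)
A(z(-3), -62 - 4) - y = ((-2)**2 + 178*(-2) + 178*(-62 - 4) - 2*(-62 - 4)) - 1*(-37762) = (4 - 356 + 178*(-66) - 2*(-66)) + 37762 = (4 - 356 - 11748 + 132) + 37762 = -11968 + 37762 = 25794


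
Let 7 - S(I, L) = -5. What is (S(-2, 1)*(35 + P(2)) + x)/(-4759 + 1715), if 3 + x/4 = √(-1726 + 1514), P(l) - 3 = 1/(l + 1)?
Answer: -112/761 - 2*I*√53/761 ≈ -0.14717 - 0.019133*I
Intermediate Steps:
S(I, L) = 12 (S(I, L) = 7 - 1*(-5) = 7 + 5 = 12)
P(l) = 3 + 1/(1 + l) (P(l) = 3 + 1/(l + 1) = 3 + 1/(1 + l))
x = -12 + 8*I*√53 (x = -12 + 4*√(-1726 + 1514) = -12 + 4*√(-212) = -12 + 4*(2*I*√53) = -12 + 8*I*√53 ≈ -12.0 + 58.241*I)
(S(-2, 1)*(35 + P(2)) + x)/(-4759 + 1715) = (12*(35 + (4 + 3*2)/(1 + 2)) + (-12 + 8*I*√53))/(-4759 + 1715) = (12*(35 + (4 + 6)/3) + (-12 + 8*I*√53))/(-3044) = (12*(35 + (⅓)*10) + (-12 + 8*I*√53))*(-1/3044) = (12*(35 + 10/3) + (-12 + 8*I*√53))*(-1/3044) = (12*(115/3) + (-12 + 8*I*√53))*(-1/3044) = (460 + (-12 + 8*I*√53))*(-1/3044) = (448 + 8*I*√53)*(-1/3044) = -112/761 - 2*I*√53/761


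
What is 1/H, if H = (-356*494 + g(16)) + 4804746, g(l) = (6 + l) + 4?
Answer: 1/4628908 ≈ 2.1603e-7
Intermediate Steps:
g(l) = 10 + l
H = 4628908 (H = (-356*494 + (10 + 16)) + 4804746 = (-175864 + 26) + 4804746 = -175838 + 4804746 = 4628908)
1/H = 1/4628908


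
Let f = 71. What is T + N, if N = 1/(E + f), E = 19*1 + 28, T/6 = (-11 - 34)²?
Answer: 1433701/118 ≈ 12150.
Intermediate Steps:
T = 12150 (T = 6*(-11 - 34)² = 6*(-45)² = 6*2025 = 12150)
E = 47 (E = 19 + 28 = 47)
N = 1/118 (N = 1/(47 + 71) = 1/118 ≈ 0.0084746)
T + N = 12150 + 1/118 = 1433701/118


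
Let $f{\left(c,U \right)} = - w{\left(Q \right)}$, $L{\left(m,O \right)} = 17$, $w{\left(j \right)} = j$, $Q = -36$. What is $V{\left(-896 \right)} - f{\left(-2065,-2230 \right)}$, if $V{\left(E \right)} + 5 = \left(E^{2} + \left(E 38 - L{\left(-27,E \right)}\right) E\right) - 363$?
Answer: $31324652$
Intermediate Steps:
$f{\left(c,U \right)} = 36$ ($f{\left(c,U \right)} = \left(-1\right) \left(-36\right) = 36$)
$V{\left(E \right)} = -368 + E^{2} + E \left(-17 + 38 E\right)$ ($V{\left(E \right)} = -5 - \left(363 - E^{2} - \left(E 38 - 17\right) E\right) = -5 - \left(363 - E^{2} - \left(38 E - 17\right) E\right) = -5 - \left(363 - E^{2} - \left(-17 + 38 E\right) E\right) = -5 - \left(363 - E^{2} - E \left(-17 + 38 E\right)\right) = -5 + \left(-363 + E^{2} + E \left(-17 + 38 E\right)\right) = -368 + E^{2} + E \left(-17 + 38 E\right)$)
$V{\left(-896 \right)} - f{\left(-2065,-2230 \right)} = \left(-368 - -15232 + 39 \left(-896\right)^{2}\right) - 36 = \left(-368 + 15232 + 39 \cdot 802816\right) - 36 = \left(-368 + 15232 + 31309824\right) - 36 = 31324688 - 36 = 31324652$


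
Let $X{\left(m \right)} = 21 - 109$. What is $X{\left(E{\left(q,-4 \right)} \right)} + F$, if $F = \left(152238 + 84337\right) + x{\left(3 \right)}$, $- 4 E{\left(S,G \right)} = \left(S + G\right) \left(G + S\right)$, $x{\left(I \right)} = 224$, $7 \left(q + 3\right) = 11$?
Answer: $236711$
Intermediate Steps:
$q = - \frac{10}{7}$ ($q = -3 + \frac{1}{7} \cdot 11 = -3 + \frac{11}{7} = - \frac{10}{7} \approx -1.4286$)
$E{\left(S,G \right)} = - \frac{\left(G + S\right)^{2}}{4}$ ($E{\left(S,G \right)} = - \frac{\left(S + G\right) \left(G + S\right)}{4} = - \frac{\left(G + S\right) \left(G + S\right)}{4} = - \frac{\left(G + S\right)^{2}}{4}$)
$X{\left(m \right)} = -88$
$F = 236799$ ($F = \left(152238 + 84337\right) + 224 = 236575 + 224 = 236799$)
$X{\left(E{\left(q,-4 \right)} \right)} + F = -88 + 236799 = 236711$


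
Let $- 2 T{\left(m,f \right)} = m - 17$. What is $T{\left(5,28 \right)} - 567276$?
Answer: $-567270$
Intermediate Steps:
$T{\left(m,f \right)} = \frac{17}{2} - \frac{m}{2}$ ($T{\left(m,f \right)} = - \frac{m - 17}{2} = - \frac{-17 + m}{2} = \frac{17}{2} - \frac{m}{2}$)
$T{\left(5,28 \right)} - 567276 = \left(\frac{17}{2} - \frac{5}{2}\right) - 567276 = 6 - 567276 = -567270$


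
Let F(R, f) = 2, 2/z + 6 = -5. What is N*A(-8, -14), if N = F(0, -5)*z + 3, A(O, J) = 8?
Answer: 232/11 ≈ 21.091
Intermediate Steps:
z = -2/11 (z = 2/(-6 - 5) = 2/(-11) = 2*(-1/11) = -2/11 ≈ -0.18182)
N = 29/11 (N = 2*(-2/11) + 3 = -4/11 + 3 = 29/11 ≈ 2.6364)
N*A(-8, -14) = (29/11)*8 = 232/11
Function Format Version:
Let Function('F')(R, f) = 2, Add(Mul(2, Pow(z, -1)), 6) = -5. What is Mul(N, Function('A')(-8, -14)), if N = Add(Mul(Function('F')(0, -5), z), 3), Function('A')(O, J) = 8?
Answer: Rational(232, 11) ≈ 21.091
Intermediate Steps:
z = Rational(-2, 11) (z = Mul(2, Pow(Add(-6, -5), -1)) = Mul(2, Pow(-11, -1)) = Mul(2, Rational(-1, 11)) = Rational(-2, 11) ≈ -0.18182)
N = Rational(29, 11) (N = Add(Mul(2, Rational(-2, 11)), 3) = Add(Rational(-4, 11), 3) = Rational(29, 11) ≈ 2.6364)
Mul(N, Function('A')(-8, -14)) = Mul(Rational(29, 11), 8) = Rational(232, 11)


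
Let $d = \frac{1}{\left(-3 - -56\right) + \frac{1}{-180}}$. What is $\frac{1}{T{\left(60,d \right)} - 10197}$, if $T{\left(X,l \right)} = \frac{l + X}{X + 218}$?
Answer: $- \frac{1325921}{13520130177} \approx -9.807 \cdot 10^{-5}$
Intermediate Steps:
$d = \frac{180}{9539}$ ($d = \frac{1}{\left(-3 + 56\right) - \frac{1}{180}} = \frac{1}{53 - \frac{1}{180}} = \frac{1}{\frac{9539}{180}} = \frac{180}{9539} \approx 0.01887$)
$T{\left(X,l \right)} = \frac{X + l}{218 + X}$
$\frac{1}{T{\left(60,d \right)} - 10197} = \frac{1}{\frac{60 + \frac{180}{9539}}{218 + 60} - 10197} = \frac{1}{\frac{1}{278} \cdot \frac{572520}{9539} - 10197} = \frac{1}{\frac{286260}{1325921} - 10197} = \frac{1}{- \frac{13520130177}{1325921}} = - \frac{1325921}{13520130177}$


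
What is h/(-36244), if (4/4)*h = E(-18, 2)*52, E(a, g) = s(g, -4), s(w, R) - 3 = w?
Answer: -5/697 ≈ -0.0071736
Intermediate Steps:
s(w, R) = 3 + w
E(a, g) = 3 + g
h = 260 (h = (3 + 2)*52 = 5*52 = 260)
h/(-36244) = 260/(-36244) = 260*(-1/36244) = -5/697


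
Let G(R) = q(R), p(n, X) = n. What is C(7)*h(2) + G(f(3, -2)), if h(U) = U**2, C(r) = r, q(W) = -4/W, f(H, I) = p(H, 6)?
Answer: 80/3 ≈ 26.667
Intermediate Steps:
f(H, I) = H
G(R) = -4/R
C(7)*h(2) + G(f(3, -2)) = 7*2**2 - 4/3 = 7*4 - 4*1/3 = 28 - 4/3 = 80/3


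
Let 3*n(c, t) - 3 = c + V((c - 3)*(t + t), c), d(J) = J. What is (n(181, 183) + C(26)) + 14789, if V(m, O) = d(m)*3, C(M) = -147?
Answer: 239554/3 ≈ 79851.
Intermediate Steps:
V(m, O) = 3*m (V(m, O) = m*3 = 3*m)
n(c, t) = 1 + c/3 + 2*t*(-3 + c) (n(c, t) = 1 + (c + 3*((c - 3)*(t + t)))/3 = 1 + (c + 3*((-3 + c)*(2*t)))/3 = 1 + (c + 3*(2*t*(-3 + c)))/3 = 1 + (c + 6*t*(-3 + c))/3 = 1 + (c/3 + 2*t*(-3 + c)) = 1 + c/3 + 2*t*(-3 + c))
(n(181, 183) + C(26)) + 14789 = ((1 + (⅓)*181 + 2*183*(-3 + 181)) - 147) + 14789 = ((1 + 181/3 + 2*183*178) - 147) + 14789 = ((1 + 181/3 + 65148) - 147) + 14789 = (195628/3 - 147) + 14789 = 195187/3 + 14789 = 239554/3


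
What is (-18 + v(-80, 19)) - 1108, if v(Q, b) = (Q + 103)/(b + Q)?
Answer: -68709/61 ≈ -1126.4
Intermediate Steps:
v(Q, b) = (103 + Q)/(Q + b)
(-18 + v(-80, 19)) - 1108 = (-18 + (103 - 80)/(-80 + 19)) - 1108 = (-18 + 23/(-61)) - 1108 = (-18 - 1/61*23) - 1108 = (-18 - 23/61) - 1108 = -1121/61 - 1108 = -68709/61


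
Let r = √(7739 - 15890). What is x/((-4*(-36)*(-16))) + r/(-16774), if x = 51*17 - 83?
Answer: -49/144 - I*√8151/16774 ≈ -0.34028 - 0.0053823*I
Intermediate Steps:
r = I*√8151 (r = √(-8151) = I*√8151 ≈ 90.283*I)
x = 784 (x = 867 - 83 = 784)
x/((-4*(-36)*(-16))) + r/(-16774) = 784/((-4*(-36)*(-16))) + (I*√8151)/(-16774) = 784/((144*(-16))) + (I*√8151)*(-1/16774) = 784/(-2304) - I*√8151/16774 = 784*(-1/2304) - I*√8151/16774 = -49/144 - I*√8151/16774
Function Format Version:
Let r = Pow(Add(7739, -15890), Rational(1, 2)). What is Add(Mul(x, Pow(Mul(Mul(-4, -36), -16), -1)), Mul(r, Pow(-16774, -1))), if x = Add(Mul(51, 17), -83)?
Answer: Add(Rational(-49, 144), Mul(Rational(-1, 16774), I, Pow(8151, Rational(1, 2)))) ≈ Add(-0.34028, Mul(-0.0053823, I))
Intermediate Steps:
r = Mul(I, Pow(8151, Rational(1, 2))) (r = Pow(-8151, Rational(1, 2)) = Mul(I, Pow(8151, Rational(1, 2))) ≈ Mul(90.283, I))
x = 784 (x = Add(867, -83) = 784)
Add(Mul(x, Pow(Mul(Mul(-4, -36), -16), -1)), Mul(r, Pow(-16774, -1))) = Add(Mul(784, Pow(Mul(Mul(-4, -36), -16), -1)), Mul(Mul(I, Pow(8151, Rational(1, 2))), Pow(-16774, -1))) = Add(Mul(784, Pow(Mul(144, -16), -1)), Mul(Mul(I, Pow(8151, Rational(1, 2))), Rational(-1, 16774))) = Add(Mul(784, Pow(-2304, -1)), Mul(Rational(-1, 16774), I, Pow(8151, Rational(1, 2)))) = Add(Mul(784, Rational(-1, 2304)), Mul(Rational(-1, 16774), I, Pow(8151, Rational(1, 2)))) = Add(Rational(-49, 144), Mul(Rational(-1, 16774), I, Pow(8151, Rational(1, 2))))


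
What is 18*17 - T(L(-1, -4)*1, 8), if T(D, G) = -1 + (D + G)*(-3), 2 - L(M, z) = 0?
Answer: 337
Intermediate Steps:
L(M, z) = 2 (L(M, z) = 2 - 1*0 = 2 + 0 = 2)
T(D, G) = -1 - 3*D - 3*G (T(D, G) = -1 + (-3*D - 3*G) = -1 - 3*D - 3*G)
18*17 - T(L(-1, -4)*1, 8) = 18*17 - (-1 - 6 - 3*8) = 306 - (-1 - 3*2 - 24) = 306 - (-1 - 6 - 24) = 306 - 1*(-31) = 306 + 31 = 337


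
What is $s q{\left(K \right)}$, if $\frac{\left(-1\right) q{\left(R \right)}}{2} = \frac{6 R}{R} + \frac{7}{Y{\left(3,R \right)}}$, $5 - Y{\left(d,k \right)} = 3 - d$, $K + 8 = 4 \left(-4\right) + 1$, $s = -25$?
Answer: $370$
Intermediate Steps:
$K = -23$ ($K = -8 + \left(4 \left(-4\right) + 1\right) = -8 + \left(-16 + 1\right) = -8 - 15 = -23$)
$Y{\left(d,k \right)} = 2 + d$ ($Y{\left(d,k \right)} = 5 - \left(3 - d\right) = 5 + \left(-3 + d\right) = 2 + d$)
$q{\left(R \right)} = - \frac{74}{5}$ ($q{\left(R \right)} = - 2 \left(\frac{6 R}{R} + \frac{7}{2 + 3}\right) = - 2 \left(6 + \frac{7}{5}\right) = \left(-2\right) \frac{37}{5} = - \frac{74}{5}$)
$s q{\left(K \right)} = \left(-25\right) \left(- \frac{74}{5}\right) = 370$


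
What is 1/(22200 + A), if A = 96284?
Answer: 1/118484 ≈ 8.4400e-6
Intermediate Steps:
1/(22200 + A) = 1/(22200 + 96284) = 1/118484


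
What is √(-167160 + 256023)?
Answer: √88863 ≈ 298.10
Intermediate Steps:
√(-167160 + 256023) = √88863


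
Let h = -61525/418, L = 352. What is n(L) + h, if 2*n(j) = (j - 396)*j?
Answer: -3298517/418 ≈ -7891.2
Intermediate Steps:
n(j) = j*(-396 + j)/2 (n(j) = ((j - 396)*j)/2 = ((-396 + j)*j)/2 = (j*(-396 + j))/2 = j*(-396 + j)/2)
h = -61525/418 ≈ -147.19
n(L) + h = (1/2)*352*(-396 + 352) - 61525/418 = (1/2)*352*(-44) - 61525/418 = -7744 - 61525/418 = -3298517/418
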